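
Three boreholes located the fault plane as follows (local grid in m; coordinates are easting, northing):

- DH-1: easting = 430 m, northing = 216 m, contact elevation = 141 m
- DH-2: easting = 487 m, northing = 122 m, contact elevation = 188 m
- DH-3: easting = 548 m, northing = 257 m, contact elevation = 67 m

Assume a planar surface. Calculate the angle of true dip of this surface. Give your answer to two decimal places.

Two edge vectors: DH-1→DH-2 = (57, -94, 47), DH-1→DH-3 = (118, 41, -74).
Normal n = (DH-1→DH-2) × (DH-1→DH-3) = (5029, 9764, 13429).
So ∂z/∂easting = −n_x/n_z = −0.37449 and ∂z/∂northing = −n_y/n_z = −0.72708.
Gradient magnitude |∇z| = √(a² + b²) = √(0.14024 + 0.52865) = 0.81786.
True dip = arctan(0.81786) = 39.28°, dipping toward NNE (azimuth ≈ 027°).

39.28°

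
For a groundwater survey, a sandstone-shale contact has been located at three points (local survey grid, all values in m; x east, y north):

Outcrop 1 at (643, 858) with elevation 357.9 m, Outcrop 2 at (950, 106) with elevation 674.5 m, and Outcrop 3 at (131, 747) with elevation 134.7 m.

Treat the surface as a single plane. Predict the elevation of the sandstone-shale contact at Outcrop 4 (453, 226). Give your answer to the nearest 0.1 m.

Two edge vectors: Outcrop 1→Outcrop 2 = (307, -752, 316.6), Outcrop 1→Outcrop 3 = (-512, -111, -223.2).
Normal n = (Outcrop 1→Outcrop 2) × (Outcrop 1→Outcrop 3) = (202989, -93576.8, -419101).
So ∂z/∂x = −n_x/n_z = 0.48434 and ∂z/∂y = −n_y/n_z = −0.22328.
Intercept c from Outcrop 1: 357.9 − 311.43 + 191.57 = 238.04.
At (453, 226): z = 219.4 − 50.5 + 238.04 = 407.0 m.

407.0 m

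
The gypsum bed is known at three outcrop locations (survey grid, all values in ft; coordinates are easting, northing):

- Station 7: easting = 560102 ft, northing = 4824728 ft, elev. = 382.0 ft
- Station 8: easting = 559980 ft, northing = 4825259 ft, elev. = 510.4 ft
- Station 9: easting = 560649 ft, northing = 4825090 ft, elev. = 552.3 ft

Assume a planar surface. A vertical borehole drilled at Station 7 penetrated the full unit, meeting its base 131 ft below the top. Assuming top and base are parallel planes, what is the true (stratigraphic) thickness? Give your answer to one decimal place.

125.4 ft

Two edge vectors: Station 7→Station 8 = (-122, 531, 128.4), Station 7→Station 9 = (547, 362, 170.3).
Normal n = (Station 7→Station 8) × (Station 7→Station 9) = (43948.5, 91011.4, -334621).
So ∂z/∂easting = −n_x/n_z = 0.13134 and ∂z/∂northing = −n_y/n_z = 0.27198.
|∇z| = √(a²+b²) = 0.30203, so dip δ = arctan(0.30203) = 16.81°.
True thickness = vertical thickness × cos δ = 131 × cos 16.81° = 125.4 ft.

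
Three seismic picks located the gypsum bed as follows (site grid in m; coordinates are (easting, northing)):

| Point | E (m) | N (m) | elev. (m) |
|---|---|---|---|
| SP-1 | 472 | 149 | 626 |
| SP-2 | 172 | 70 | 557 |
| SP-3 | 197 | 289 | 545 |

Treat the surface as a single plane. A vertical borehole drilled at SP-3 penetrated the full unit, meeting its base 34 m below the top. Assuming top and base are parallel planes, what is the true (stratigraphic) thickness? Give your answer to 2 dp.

Let the plane be z = a·E + b·N + c.
SP-2−SP-1: −300a − 79b = −69;  SP-3−SP-1: −275a + 140b = −81.
Solving gives a = 0.25200, b = −0.08356.
|∇z| = √(a²+b²) = 0.26550, so dip δ = arctan(0.26550) = 14.87°.
True thickness = vertical thickness × cos δ = 34 × cos 14.87° = 32.86 m.

32.86 m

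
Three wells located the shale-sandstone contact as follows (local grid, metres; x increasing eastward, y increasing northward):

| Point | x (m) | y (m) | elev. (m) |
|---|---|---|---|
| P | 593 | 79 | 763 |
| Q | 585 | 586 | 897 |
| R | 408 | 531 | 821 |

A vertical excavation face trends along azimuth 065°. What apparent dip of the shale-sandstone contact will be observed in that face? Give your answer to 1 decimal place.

Two edge vectors: P→Q = (-8, 507, 134), P→R = (-185, 452, 58).
Normal n = (P→Q) × (P→R) = (-31162, -24326, 90179).
So ∂z/∂x = −n_x/n_z = 0.34556 and ∂z/∂y = −n_y/n_z = 0.26975.
Unit vector along 065° is (sin 65°, cos 65°) = (0.9063, 0.4226).
Slope in that direction = a·(0.9063) + b·(0.4226) = 0.42718.
Apparent dip = arctan|0.42718| = 23.1° (true dip is 23.7°, so apparent ≤ true as expected).

23.1°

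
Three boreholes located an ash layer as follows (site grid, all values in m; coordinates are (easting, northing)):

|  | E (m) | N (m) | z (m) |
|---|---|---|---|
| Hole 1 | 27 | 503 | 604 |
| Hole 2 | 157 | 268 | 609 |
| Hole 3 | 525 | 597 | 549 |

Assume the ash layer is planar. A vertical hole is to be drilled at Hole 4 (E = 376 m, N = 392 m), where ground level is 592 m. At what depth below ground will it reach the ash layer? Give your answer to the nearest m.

Let the plane be z = a·E + b·N + c.
Hole 2−Hole 1: 130a − 235b = 5;  Hole 3−Hole 1: 498a + 94b = −55.
Solving gives a = −0.09636, b = −0.07458.
Then c = 604 − a·27 − b·503 = 644.12.
At (376, 392): z_contact = −36.2 − 29.2 + 644.12 = 578.6 m.
Depth below ground = 592 − 578.6 = 13 m.

13 m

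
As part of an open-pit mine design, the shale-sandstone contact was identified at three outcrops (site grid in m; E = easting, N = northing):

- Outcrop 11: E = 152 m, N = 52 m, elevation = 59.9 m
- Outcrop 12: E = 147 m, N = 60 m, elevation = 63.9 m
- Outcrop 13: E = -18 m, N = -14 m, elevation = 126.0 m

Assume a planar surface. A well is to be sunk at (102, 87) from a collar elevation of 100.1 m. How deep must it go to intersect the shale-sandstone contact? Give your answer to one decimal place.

Two edge vectors: Outcrop 11→Outcrop 12 = (-5, 8, 4), Outcrop 11→Outcrop 13 = (-170, -66, 66.1).
Normal n = (Outcrop 11→Outcrop 12) × (Outcrop 11→Outcrop 13) = (792.8, -349.5, 1690).
So ∂z/∂E = −n_x/n_z = −0.46911 and ∂z/∂N = −n_y/n_z = 0.20680.
Intercept c from Outcrop 11: 59.9 + 71.31 − 10.75 = 120.45.
At (102, 87): z_contact = −47.85 + 17.99 + 120.45 = 90.59 m.
Depth below ground = 100.1 − 90.59 = 9.5 m.

9.5 m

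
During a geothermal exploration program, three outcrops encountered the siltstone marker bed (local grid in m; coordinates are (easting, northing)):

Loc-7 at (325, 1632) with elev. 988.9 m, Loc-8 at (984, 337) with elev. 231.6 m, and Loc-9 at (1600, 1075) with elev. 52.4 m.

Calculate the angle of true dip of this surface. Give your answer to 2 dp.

33.94°

Let the plane be z = a·E + b·N + c.
Loc-8−Loc-7: 659a − 1295b = −757.3;  Loc-9−Loc-7: 1275a − 557b = −936.5.
Solving gives a = −0.61598, b = 0.27133.
Gradient magnitude |∇z| = √(a² + b²) = √(0.37943 + 0.07362) = 0.67309.
True dip = arctan(0.67309) = 33.94°, dipping toward ESE (azimuth ≈ 114°).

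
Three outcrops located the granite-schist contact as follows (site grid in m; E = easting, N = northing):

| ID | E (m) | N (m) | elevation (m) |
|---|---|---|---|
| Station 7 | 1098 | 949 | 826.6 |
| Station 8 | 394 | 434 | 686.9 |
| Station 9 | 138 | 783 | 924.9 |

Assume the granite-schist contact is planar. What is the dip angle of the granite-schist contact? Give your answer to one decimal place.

29.8°

Two edge vectors: Station 7→Station 8 = (-704, -515, -139.7), Station 7→Station 9 = (-960, -166, 98.3).
Normal n = (Station 7→Station 8) × (Station 7→Station 9) = (-73814.7, 203315.2, -377536).
So ∂z/∂E = −n_x/n_z = −0.19552 and ∂z/∂N = −n_y/n_z = 0.53853.
Gradient magnitude |∇z| = √(a² + b²) = √(0.03823 + 0.29002) = 0.57293.
True dip = arctan(0.57293) = 29.8°, dipping toward SSE (azimuth ≈ 160°).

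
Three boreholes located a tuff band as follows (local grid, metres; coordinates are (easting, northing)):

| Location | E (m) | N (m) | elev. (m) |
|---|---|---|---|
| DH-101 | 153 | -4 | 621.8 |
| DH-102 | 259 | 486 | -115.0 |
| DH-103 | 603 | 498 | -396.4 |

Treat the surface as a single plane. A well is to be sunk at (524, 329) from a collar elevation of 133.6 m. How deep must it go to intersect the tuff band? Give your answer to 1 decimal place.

243.1 m

Let the plane be z = a·E + b·N + c.
DH-102−DH-101: 106a + 490b = −736.8;  DH-103−DH-101: 450a + 502b = −1018.2.
Solving gives a = −0.77139, b = −1.33680.
Then c = 621.8 − a·153 − b·-4 = 734.48.
At (524, 329): z_contact = −404.21 − 439.81 + 734.48 = -109.54 m.
Depth below ground = 133.6 − (-109.54) = 243.1 m.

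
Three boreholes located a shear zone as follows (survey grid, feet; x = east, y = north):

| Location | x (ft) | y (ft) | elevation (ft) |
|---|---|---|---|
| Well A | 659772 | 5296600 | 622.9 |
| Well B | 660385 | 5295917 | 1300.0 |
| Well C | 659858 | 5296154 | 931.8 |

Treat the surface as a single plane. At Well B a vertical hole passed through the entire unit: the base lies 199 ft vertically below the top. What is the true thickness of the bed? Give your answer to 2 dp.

159.69 ft

Let the plane be z = a·x + b·y + c.
Well B−Well A: 613a − 683b = 677.1;  Well C−Well A: 86a − 446b = 308.9.
Solving gives a = 0.42396, b = −0.61085.
|∇z| = √(a²+b²) = 0.74356, so dip δ = arctan(0.74356) = 36.63°.
True thickness = vertical thickness × cos δ = 199 × cos 36.63° = 159.69 ft.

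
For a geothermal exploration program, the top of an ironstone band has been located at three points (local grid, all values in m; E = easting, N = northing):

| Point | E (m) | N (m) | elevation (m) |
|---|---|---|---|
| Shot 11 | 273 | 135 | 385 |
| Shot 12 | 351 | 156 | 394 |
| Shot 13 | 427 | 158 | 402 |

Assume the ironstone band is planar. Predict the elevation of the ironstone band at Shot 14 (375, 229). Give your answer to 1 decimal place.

399.5 m

Two edge vectors: Shot 11→Shot 12 = (78, 21, 9), Shot 11→Shot 13 = (154, 23, 17).
Normal n = (Shot 11→Shot 12) × (Shot 11→Shot 13) = (150, 60, -1440).
So ∂z/∂E = −n_x/n_z = 0.10417 and ∂z/∂N = −n_y/n_z = 0.04167.
Intercept c from Shot 11: 385 − 28.44 − 5.62 = 350.94.
At (375, 229): z = 39.1 + 9.5 + 350.94 = 399.5 m.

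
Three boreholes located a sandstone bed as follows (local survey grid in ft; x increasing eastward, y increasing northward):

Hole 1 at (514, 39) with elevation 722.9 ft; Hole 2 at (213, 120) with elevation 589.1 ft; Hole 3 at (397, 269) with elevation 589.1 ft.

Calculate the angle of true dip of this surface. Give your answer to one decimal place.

Two edge vectors: Hole 1→Hole 2 = (-301, 81, -133.8), Hole 1→Hole 3 = (-117, 230, -133.8).
Normal n = (Hole 1→Hole 2) × (Hole 1→Hole 3) = (19936.2, -24619.2, -59753).
So ∂z/∂x = −n_x/n_z = 0.33364 and ∂z/∂y = −n_y/n_z = −0.41202.
Gradient magnitude |∇z| = √(a² + b²) = √(0.11132 + 0.16976) = 0.53017.
True dip = arctan(0.53017) = 27.9°, dipping toward NW (azimuth ≈ 321°).

27.9°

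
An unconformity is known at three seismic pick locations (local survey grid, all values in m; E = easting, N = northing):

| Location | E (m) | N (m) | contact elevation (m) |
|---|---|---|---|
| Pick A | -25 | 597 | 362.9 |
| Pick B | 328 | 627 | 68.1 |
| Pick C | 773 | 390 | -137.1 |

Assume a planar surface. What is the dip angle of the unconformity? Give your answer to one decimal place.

Let the plane be z = a·E + b·N + c.
Pick B−Pick A: 353a + 30b = −294.8;  Pick C−Pick A: 798a − 207b = −500.
Solving gives a = −0.78366, b = −0.60561.
Gradient magnitude |∇z| = √(a² + b²) = √(0.61412 + 0.36676) = 0.99039.
True dip = arctan(0.99039) = 44.7°, dipping toward NE (azimuth ≈ 052°).

44.7°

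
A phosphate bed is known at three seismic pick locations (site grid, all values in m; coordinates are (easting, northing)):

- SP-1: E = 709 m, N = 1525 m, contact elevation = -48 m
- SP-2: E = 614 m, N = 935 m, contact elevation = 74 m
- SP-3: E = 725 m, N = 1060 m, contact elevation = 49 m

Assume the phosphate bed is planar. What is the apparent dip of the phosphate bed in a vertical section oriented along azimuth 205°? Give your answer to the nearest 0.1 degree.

10.5°

Two edge vectors: SP-1→SP-2 = (-95, -590, 122), SP-1→SP-3 = (16, -465, 97).
Normal n = (SP-1→SP-2) × (SP-1→SP-3) = (-500, 11167, 53615).
So ∂z/∂E = −n_x/n_z = 0.00933 and ∂z/∂N = −n_y/n_z = −0.20828.
Unit vector along 205° is (sin 205°, cos 205°) = (-0.4226, -0.9063).
Slope in that direction = a·(-0.4226) + b·(-0.9063) = 0.18483.
Apparent dip = arctan|0.18483| = 10.5° (true dip is 11.8°, so apparent ≤ true as expected).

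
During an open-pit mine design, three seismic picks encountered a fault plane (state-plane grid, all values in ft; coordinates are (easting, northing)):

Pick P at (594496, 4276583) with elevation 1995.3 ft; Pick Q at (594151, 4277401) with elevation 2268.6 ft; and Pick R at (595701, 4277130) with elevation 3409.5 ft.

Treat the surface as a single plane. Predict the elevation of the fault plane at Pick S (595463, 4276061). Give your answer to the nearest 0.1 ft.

2461.5 ft

Two edge vectors: Pick P→Pick Q = (-345, 818, 273.3), Pick P→Pick R = (1205, 547, 1414.2).
Normal n = (Pick P→Pick Q) × (Pick P→Pick R) = (1007320.5, 817225.5, -1174405).
So ∂z/∂E = −n_x/n_z = 0.857728382 and ∂z/∂N = −n_y/n_z = 0.695863437.
Intercept c from Pick P: 1995.3 − 509916.09 − 2975917.75 = −3483838.54.
At (595463, 4276061): z = 510745.5 + 2975554.5 − 3483838.54 = 2461.5 ft.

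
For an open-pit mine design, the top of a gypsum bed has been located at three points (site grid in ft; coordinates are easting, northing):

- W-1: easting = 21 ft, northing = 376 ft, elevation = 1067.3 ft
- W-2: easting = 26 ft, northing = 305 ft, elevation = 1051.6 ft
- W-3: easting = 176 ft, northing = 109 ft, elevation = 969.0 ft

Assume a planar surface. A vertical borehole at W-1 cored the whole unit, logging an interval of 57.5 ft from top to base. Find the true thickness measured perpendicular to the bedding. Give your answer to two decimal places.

54.25 ft

Let the plane be z = a·easting + b·northing + c.
W-2−W-1: 5a − 71b = −15.7;  W-3−W-1: 155a − 267b = −98.3.
Solving gives a = −0.28825, b = 0.20083.
|∇z| = √(a²+b²) = 0.35131, so dip δ = arctan(0.35131) = 19.36°.
True thickness = vertical thickness × cos δ = 57.5 × cos 19.36° = 54.25 ft.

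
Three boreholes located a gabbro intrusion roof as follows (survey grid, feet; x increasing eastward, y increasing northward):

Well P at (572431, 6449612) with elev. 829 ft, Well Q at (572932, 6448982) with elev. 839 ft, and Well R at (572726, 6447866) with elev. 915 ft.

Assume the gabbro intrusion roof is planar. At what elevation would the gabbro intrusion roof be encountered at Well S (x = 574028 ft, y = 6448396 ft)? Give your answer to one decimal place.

Two edge vectors: Well P→Well Q = (501, -630, 10), Well P→Well R = (295, -1746, 86).
Normal n = (Well P→Well Q) × (Well P→Well R) = (-36720, -40136, -688896).
So ∂z/∂x = −n_x/n_z = −0.053302676 and ∂z/∂y = −n_y/n_z = −0.058261334.
Intercept c from Well P: 829 + 30512.10 + 375763.00 = 407104.10.
At (574028, 6448396): z = −30597.2 − 375692.2 + 407104.10 = 814.7 ft.

814.7 ft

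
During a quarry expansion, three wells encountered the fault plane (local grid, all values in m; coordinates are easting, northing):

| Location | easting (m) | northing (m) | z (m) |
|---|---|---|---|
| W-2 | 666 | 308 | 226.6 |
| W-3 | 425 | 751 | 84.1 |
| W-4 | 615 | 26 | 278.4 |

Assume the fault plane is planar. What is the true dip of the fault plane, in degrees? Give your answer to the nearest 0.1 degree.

16.1°

Two edge vectors: W-2→W-3 = (-241, 443, -142.5), W-2→W-4 = (-51, -282, 51.8).
Normal n = (W-2→W-3) × (W-2→W-4) = (-17237.6, 19751.3, 90555).
So ∂z/∂easting = −n_x/n_z = 0.19036 and ∂z/∂northing = −n_y/n_z = −0.21811.
Gradient magnitude |∇z| = √(a² + b²) = √(0.03624 + 0.04757) = 0.28950.
True dip = arctan(0.28950) = 16.1°, dipping toward NW (azimuth ≈ 319°).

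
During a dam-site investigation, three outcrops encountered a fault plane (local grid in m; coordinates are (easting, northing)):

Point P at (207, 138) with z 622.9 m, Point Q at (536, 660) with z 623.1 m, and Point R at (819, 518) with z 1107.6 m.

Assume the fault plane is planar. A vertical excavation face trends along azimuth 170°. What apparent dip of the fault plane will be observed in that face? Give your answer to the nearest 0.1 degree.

45.9°

Two edge vectors: Point P→Point Q = (329, 522, 0.2), Point P→Point R = (612, 380, 484.7).
Normal n = (Point P→Point Q) × (Point P→Point R) = (252937.4, -159343.9, -194444).
So ∂z/∂E = −n_x/n_z = 1.30082 and ∂z/∂N = −n_y/n_z = −0.81948.
Unit vector along 170° is (sin 170°, cos 170°) = (0.1736, -0.9848).
Slope in that direction = a·(0.1736) + b·(-0.9848) = 1.03292.
Apparent dip = arctan|1.03292| = 45.9° (true dip is 57.0°, so apparent ≤ true as expected).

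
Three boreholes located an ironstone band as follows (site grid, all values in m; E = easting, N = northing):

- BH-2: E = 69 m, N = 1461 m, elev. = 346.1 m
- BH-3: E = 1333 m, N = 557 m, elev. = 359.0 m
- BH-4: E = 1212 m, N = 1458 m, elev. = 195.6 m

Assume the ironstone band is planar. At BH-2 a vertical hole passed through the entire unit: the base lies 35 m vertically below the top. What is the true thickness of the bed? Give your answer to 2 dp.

34.04 m

Two edge vectors: BH-2→BH-3 = (1264, -904, 12.9), BH-2→BH-4 = (1143, -3, -150.5).
Normal n = (BH-2→BH-3) × (BH-2→BH-4) = (136090.7, 204976.7, 1029480).
So ∂z/∂E = −n_x/n_z = −0.13219 and ∂z/∂N = −n_y/n_z = −0.19911.
|∇z| = √(a²+b²) = 0.23900, so dip δ = arctan(0.23900) = 13.44°.
True thickness = vertical thickness × cos δ = 35 × cos 13.44° = 34.04 m.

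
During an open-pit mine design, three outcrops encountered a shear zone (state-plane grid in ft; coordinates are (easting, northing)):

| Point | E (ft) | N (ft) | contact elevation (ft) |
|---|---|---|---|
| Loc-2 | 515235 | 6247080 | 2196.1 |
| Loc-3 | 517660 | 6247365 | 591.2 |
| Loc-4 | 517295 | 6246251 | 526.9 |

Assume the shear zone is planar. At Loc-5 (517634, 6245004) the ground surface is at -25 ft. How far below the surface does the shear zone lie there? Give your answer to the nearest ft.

40 ft

Two edge vectors: Loc-2→Loc-3 = (2425, 285, -1604.9), Loc-2→Loc-4 = (2060, -829, -1669.2).
Normal n = (Loc-2→Loc-3) × (Loc-2→Loc-4) = (-1806184.1, 741716, -2597425).
So ∂z/∂E = −n_x/n_z = −0.69537488 and ∂z/∂N = −n_y/n_z = 0.28555820.
Intercept c from Loc-2: 2196.1 + 358281.48 − 1783904.90 = −1423427.32.
At (517634, 6245004): z_contact = −359949.7 + 1783312.1 − 1423427.32 = -64.9 ft.
Depth below ground = -25 − (-64.9) = 40 ft.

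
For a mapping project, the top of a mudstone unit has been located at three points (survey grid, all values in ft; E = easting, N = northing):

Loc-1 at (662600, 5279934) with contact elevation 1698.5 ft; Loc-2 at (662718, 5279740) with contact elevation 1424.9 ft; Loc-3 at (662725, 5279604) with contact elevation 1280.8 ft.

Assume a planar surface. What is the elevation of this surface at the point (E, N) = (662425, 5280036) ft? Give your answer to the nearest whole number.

Let the plane be z = a·E + b·N + c.
Loc-2−Loc-1: 118a − 194b = −273.6;  Loc-3−Loc-1: 125a − 330b = −417.7.
Solving gives a = −0.62996596, b = 1.02713410.
Then c = 1698.5 − a·662600 − b·5279934 = −5004086.34.
At (662425, 5280036): z = −417305.2 + 5423305.1 − 5004086.34 = 1913.5 ft.

1914 ft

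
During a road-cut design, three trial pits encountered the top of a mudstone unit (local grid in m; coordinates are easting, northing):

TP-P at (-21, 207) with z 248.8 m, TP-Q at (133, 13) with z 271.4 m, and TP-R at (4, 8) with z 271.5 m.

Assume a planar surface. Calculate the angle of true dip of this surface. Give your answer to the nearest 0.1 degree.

6.5°

Two edge vectors: TP-P→TP-Q = (154, -194, 22.6), TP-P→TP-R = (25, -199, 22.7).
Normal n = (TP-P→TP-Q) × (TP-P→TP-R) = (93.6, -2930.8, -25796).
So ∂z/∂easting = −n_x/n_z = 0.00363 and ∂z/∂northing = −n_y/n_z = −0.11361.
Gradient magnitude |∇z| = √(a² + b²) = √(0.00001 + 0.01291) = 0.11367.
True dip = arctan(0.11367) = 6.5°, dipping toward N (azimuth ≈ 358°).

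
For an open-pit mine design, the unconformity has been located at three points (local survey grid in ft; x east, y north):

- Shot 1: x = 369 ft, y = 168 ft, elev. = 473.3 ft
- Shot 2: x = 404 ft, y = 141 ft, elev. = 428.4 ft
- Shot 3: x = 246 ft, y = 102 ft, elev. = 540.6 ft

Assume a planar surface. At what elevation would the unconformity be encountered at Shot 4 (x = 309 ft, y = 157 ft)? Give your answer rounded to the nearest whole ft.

518 ft

Two edge vectors: Shot 1→Shot 2 = (35, -27, -44.9), Shot 1→Shot 3 = (-123, -66, 67.3).
Normal n = (Shot 1→Shot 2) × (Shot 1→Shot 3) = (-4780.5, 3167.2, -5631).
So ∂z/∂x = −n_x/n_z = −0.84896 and ∂z/∂y = −n_y/n_z = 0.56246.
Intercept c from Shot 1: 473.3 + 313.27 − 94.49 = 692.07.
At (309, 157): z = −262.3 + 88.3 + 692.07 = 518.1 ft.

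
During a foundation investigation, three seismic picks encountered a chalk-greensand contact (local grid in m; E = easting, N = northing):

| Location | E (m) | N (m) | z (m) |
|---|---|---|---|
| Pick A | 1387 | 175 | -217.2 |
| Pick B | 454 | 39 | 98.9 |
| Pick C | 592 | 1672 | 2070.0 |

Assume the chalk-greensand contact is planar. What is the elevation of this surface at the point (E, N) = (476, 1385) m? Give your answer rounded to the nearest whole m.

Two edge vectors: Pick A→Pick B = (-933, -136, 316.1), Pick A→Pick C = (-795, 1497, 2287.2).
Normal n = (Pick A→Pick B) × (Pick A→Pick C) = (-784260.9, 1882658.1, -1504821).
So ∂z/∂E = −n_x/n_z = −0.52117 and ∂z/∂N = −n_y/n_z = 1.25108.
Intercept c from Pick A: -217.2 + 722.86 − 218.94 = 286.72.
At (476, 1385): z = −248.1 + 1732.8 + 286.72 = 1771.4 m.

1771 m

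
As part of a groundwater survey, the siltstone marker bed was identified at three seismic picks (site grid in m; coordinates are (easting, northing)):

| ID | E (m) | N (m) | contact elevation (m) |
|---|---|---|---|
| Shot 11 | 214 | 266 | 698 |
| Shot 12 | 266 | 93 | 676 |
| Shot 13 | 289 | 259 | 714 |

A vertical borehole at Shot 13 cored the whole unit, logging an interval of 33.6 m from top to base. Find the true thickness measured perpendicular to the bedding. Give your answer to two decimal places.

Let the plane be z = a·E + b·N + c.
Shot 12−Shot 11: 52a − 173b = −22;  Shot 13−Shot 11: 75a − 7b = 16.
Solving gives a = 0.23170, b = 0.19681.
|∇z| = √(a²+b²) = 0.30401, so dip δ = arctan(0.30401) = 16.91°.
True thickness = vertical thickness × cos δ = 33.6 × cos 16.91° = 32.15 m.

32.15 m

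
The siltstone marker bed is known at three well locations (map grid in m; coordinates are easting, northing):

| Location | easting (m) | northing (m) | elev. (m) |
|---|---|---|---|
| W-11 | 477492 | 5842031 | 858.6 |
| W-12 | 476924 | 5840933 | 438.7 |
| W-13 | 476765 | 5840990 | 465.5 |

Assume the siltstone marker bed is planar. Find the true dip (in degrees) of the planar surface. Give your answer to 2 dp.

21.65°

Let the plane be z = a·easting + b·northing + c.
W-12−W-11: −568a − 1098b = −419.9;  W-13−W-11: −727a − 1041b = −393.1.
Solving gives a = −0.02654, b = 0.39615.
Gradient magnitude |∇z| = √(a² + b²) = √(0.00070 + 0.15694) = 0.39704.
True dip = arctan(0.39704) = 21.65°, dipping toward S (azimuth ≈ 176°).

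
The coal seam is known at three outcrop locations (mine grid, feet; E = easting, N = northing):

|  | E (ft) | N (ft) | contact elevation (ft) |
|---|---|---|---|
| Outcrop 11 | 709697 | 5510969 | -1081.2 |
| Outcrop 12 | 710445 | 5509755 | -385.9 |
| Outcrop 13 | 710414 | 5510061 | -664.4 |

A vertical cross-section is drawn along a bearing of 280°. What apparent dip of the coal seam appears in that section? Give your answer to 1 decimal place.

Let the plane be z = a·E + b·N + c.
Outcrop 12−Outcrop 11: 748a − 1214b = 695.3;  Outcrop 13−Outcrop 11: 717a − 908b = 416.8.
Solving gives a = −0.65534, b = −0.97652.
Unit vector along 280° is (sin 280°, cos 280°) = (-0.9848, 0.1736).
Slope in that direction = a·(-0.9848) + b·(0.1736) = 0.47582.
Apparent dip = arctan|0.47582| = 25.4° (true dip is 49.6°, so apparent ≤ true as expected).

25.4°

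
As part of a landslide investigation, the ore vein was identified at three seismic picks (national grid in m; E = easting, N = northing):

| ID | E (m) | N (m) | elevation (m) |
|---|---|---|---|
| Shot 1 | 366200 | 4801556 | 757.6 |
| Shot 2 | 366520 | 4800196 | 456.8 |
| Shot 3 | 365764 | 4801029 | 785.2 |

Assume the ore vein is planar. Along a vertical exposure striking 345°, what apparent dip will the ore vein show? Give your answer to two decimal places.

Let the plane be z = a·E + b·N + c.
Shot 2−Shot 1: 320a − 1360b = −300.8;  Shot 3−Shot 1: −436a − 527b = 27.6.
Solving gives a = −0.25743, b = 0.16061.
Unit vector along 345° is (sin 345°, cos 345°) = (-0.2588, 0.9659).
Slope in that direction = a·(-0.2588) + b·(0.9659) = 0.22176.
Apparent dip = arctan|0.22176| = 12.50° (true dip is 16.9°, so apparent ≤ true as expected).

12.50°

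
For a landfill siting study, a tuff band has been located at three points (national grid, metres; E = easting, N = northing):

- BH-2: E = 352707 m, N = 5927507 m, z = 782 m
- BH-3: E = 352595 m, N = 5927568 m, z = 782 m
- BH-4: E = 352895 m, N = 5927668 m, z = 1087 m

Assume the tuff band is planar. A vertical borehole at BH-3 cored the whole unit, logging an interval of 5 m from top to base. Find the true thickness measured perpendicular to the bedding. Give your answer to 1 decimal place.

3.0 m

Let the plane be z = a·E + b·N + c.
BH-3−BH-2: −112a + 61b = 0;  BH-4−BH-2: 188a + 161b = 305.
Solving gives a = 0.63068, b = 1.15797.
|∇z| = √(a²+b²) = 1.31858, so dip δ = arctan(1.31858) = 52.82°.
True thickness = vertical thickness × cos δ = 5 × cos 52.82° = 3.0 m.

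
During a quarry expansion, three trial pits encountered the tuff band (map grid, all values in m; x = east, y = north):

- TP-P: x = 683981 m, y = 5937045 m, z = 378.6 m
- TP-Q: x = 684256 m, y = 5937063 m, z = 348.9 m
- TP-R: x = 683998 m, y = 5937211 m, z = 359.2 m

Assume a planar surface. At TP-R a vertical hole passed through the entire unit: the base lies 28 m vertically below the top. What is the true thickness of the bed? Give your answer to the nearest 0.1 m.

Two edge vectors: TP-P→TP-Q = (275, 18, -29.7), TP-P→TP-R = (17, 166, -19.4).
Normal n = (TP-P→TP-Q) × (TP-P→TP-R) = (4581, 4830.1, 45344).
So ∂z/∂x = −n_x/n_z = −0.10103 and ∂z/∂y = −n_y/n_z = −0.10652.
|∇z| = √(a²+b²) = 0.14681, so dip δ = arctan(0.14681) = 8.35°.
True thickness = vertical thickness × cos δ = 28 × cos 8.35° = 27.7 m.

27.7 m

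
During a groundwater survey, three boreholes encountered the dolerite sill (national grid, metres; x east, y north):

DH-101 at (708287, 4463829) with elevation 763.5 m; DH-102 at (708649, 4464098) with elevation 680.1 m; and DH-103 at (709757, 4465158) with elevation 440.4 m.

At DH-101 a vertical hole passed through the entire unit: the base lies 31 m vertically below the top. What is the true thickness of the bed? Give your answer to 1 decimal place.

Two edge vectors: DH-101→DH-102 = (362, 269, -83.4), DH-101→DH-103 = (1470, 1329, -323.1).
Normal n = (DH-101→DH-102) × (DH-101→DH-103) = (23924.7, -5635.8, 85668).
So ∂z/∂x = −n_x/n_z = −0.27927 and ∂z/∂y = −n_y/n_z = 0.06579.
|∇z| = √(a²+b²) = 0.28692, so dip δ = arctan(0.28692) = 16.01°.
True thickness = vertical thickness × cos δ = 31 × cos 16.01° = 29.8 m.

29.8 m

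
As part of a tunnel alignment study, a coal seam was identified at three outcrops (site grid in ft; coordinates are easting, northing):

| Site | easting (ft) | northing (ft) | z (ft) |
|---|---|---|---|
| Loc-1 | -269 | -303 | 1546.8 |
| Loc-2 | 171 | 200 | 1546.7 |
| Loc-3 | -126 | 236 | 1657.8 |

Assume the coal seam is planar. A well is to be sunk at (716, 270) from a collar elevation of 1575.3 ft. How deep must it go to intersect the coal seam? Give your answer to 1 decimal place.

Two edge vectors: Loc-1→Loc-2 = (440, 503, -0.1), Loc-1→Loc-3 = (143, 539, 111).
Normal n = (Loc-1→Loc-2) × (Loc-1→Loc-3) = (55886.9, -48854.3, 165231).
So ∂z/∂easting = −n_x/n_z = −0.33823 and ∂z/∂northing = −n_y/n_z = 0.29567.
Intercept c from Loc-1: 1546.8 − 90.99 + 89.59 = 1545.40.
At (716, 270): z_contact = −242.18 + 79.83 + 1545.40 = 1383.06 ft.
Depth below ground = 1575.3 − 1383.06 = 192.2 ft.

192.2 ft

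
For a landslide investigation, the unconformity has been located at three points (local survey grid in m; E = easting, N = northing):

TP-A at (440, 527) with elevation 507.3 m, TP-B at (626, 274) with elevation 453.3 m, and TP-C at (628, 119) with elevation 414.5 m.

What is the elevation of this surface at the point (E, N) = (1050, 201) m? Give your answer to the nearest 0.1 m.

456.6 m

Let the plane be z = a·E + b·N + c.
TP-B−TP-A: 186a − 253b = −54;  TP-C−TP-A: 188a − 408b = −92.8.
Solving gives a = 0.051066, b = 0.250981.
Then c = 507.3 − a·440 − b·527 = 352.56.
At (1050, 201): z = 53.6 + 50.4 + 352.56 = 456.6 m.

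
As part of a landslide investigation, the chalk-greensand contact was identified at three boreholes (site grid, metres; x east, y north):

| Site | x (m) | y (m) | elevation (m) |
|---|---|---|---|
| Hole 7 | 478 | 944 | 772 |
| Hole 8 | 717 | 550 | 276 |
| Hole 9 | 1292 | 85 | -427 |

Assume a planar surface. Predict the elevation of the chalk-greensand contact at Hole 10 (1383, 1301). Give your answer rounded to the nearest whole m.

771 m

Let the plane be z = a·x + b·y + c.
Hole 8−Hole 7: 239a − 394b = −496;  Hole 9−Hole 7: 814a − 859b = −1199.
Solving gives a = −0.40152, b = 1.01532.
Then c = 772 − a·478 − b·944 = 5.47.
At (1383, 1301): z = −555.3 + 1320.9 + 5.47 = 771.1 m.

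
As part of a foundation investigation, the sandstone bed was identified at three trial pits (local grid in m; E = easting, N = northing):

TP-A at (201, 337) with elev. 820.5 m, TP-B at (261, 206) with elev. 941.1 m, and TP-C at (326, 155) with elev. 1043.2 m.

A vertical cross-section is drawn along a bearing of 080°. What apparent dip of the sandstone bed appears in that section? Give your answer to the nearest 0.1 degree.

51.3°

Let the plane be z = a·E + b·N + c.
TP-B−TP-A: 60a − 131b = 120.6;  TP-C−TP-A: 125a − 182b = 222.7.
Solving gives a = 1.32438, b = −0.31402.
Unit vector along 080° is (sin 80°, cos 80°) = (0.9848, 0.1736).
Slope in that direction = a·(0.9848) + b·(0.1736) = 1.24973.
Apparent dip = arctan|1.24973| = 51.3° (true dip is 53.7°, so apparent ≤ true as expected).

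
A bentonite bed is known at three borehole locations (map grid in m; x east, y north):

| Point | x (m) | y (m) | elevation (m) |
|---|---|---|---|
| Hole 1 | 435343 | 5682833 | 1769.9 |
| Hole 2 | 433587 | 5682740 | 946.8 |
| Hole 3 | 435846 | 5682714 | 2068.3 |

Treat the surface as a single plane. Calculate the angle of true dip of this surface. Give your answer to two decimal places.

Two edge vectors: Hole 1→Hole 2 = (-1756, -93, -823.1), Hole 1→Hole 3 = (503, -119, 298.4).
Normal n = (Hole 1→Hole 2) × (Hole 1→Hole 3) = (-125700.1, 109971.1, 255743).
So ∂z/∂x = −n_x/n_z = 0.49151 and ∂z/∂y = −n_y/n_z = −0.43001.
Gradient magnitude |∇z| = √(a² + b²) = √(0.24158 + 0.18491) = 0.65306.
True dip = arctan(0.65306) = 33.15°, dipping toward NW (azimuth ≈ 311°).

33.15°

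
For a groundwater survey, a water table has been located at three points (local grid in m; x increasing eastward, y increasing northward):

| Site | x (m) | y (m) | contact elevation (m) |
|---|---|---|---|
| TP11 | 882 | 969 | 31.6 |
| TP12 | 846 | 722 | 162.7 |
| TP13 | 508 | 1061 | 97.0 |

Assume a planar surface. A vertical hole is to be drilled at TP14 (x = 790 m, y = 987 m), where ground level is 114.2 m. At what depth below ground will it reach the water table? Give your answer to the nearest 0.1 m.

Two edge vectors: TP11→TP12 = (-36, -247, 131.1), TP11→TP13 = (-374, 92, 65.4).
Normal n = (TP11→TP12) × (TP11→TP13) = (-28215, -46677, -95690).
So ∂z/∂x = −n_x/n_z = −0.294858 and ∂z/∂y = −n_y/n_z = −0.487794.
Intercept c from TP11: 31.6 + 260.07 + 472.67 = 764.34.
At (790, 987): z_contact = −232.94 − 481.45 + 764.34 = 49.95 m.
Depth below ground = 114.2 − 49.95 = 64.3 m.

64.3 m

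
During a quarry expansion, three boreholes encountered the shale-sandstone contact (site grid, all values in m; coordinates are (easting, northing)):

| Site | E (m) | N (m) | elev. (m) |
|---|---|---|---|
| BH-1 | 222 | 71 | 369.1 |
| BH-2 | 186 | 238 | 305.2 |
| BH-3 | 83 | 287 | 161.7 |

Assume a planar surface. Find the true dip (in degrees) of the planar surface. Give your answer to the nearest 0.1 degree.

Two edge vectors: BH-1→BH-2 = (-36, 167, -63.9), BH-1→BH-3 = (-139, 216, -207.4).
Normal n = (BH-1→BH-2) × (BH-1→BH-3) = (-20833.4, 1415.7, 15437).
So ∂z/∂E = −n_x/n_z = 1.34958 and ∂z/∂N = −n_y/n_z = −0.09171.
Gradient magnitude |∇z| = √(a² + b²) = √(1.82135 + 0.00841) = 1.35269.
True dip = arctan(1.35269) = 53.5°, dipping toward W (azimuth ≈ 274°).

53.5°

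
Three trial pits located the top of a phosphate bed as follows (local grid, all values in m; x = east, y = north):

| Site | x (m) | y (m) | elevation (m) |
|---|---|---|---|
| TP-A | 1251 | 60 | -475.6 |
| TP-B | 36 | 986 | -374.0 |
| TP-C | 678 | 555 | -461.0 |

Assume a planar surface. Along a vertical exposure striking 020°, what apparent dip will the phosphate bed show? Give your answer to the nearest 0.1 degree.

35.5°

Two edge vectors: TP-A→TP-B = (-1215, 926, 101.6), TP-A→TP-C = (-573, 495, 14.6).
Normal n = (TP-A→TP-B) × (TP-A→TP-C) = (-36772.4, -40477.8, -70827).
So ∂z/∂x = −n_x/n_z = −0.51919 and ∂z/∂y = −n_y/n_z = −0.57150.
Unit vector along 020° is (sin 20°, cos 20°) = (0.3420, 0.9397).
Slope in that direction = a·(0.3420) + b·(0.9397) = −0.71461.
Apparent dip = arctan|0.71461| = 35.5° (true dip is 37.7°, so apparent ≤ true as expected).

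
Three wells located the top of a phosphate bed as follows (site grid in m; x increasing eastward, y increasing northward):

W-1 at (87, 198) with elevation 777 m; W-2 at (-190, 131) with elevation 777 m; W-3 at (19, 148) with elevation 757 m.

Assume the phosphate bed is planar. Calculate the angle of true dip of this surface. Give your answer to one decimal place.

Two edge vectors: W-1→W-2 = (-277, -67, 0), W-1→W-3 = (-68, -50, -20).
Normal n = (W-1→W-2) × (W-1→W-3) = (1340, -5540, 9294).
So ∂z/∂x = −n_x/n_z = −0.14418 and ∂z/∂y = −n_y/n_z = 0.59608.
Gradient magnitude |∇z| = √(a² + b²) = √(0.02079 + 0.35532) = 0.61327.
True dip = arctan(0.61327) = 31.5°, dipping toward SSE (azimuth ≈ 166°).

31.5°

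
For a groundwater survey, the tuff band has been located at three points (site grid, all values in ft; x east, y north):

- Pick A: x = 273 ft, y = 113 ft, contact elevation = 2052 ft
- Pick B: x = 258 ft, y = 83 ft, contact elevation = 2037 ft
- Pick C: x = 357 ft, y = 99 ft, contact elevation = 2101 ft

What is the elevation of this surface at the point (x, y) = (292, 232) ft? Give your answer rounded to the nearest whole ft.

Let the plane be z = a·x + b·y + c.
Pick B−Pick A: −15a − 30b = −15;  Pick C−Pick A: 84a − 14b = 49.
Solving gives a = 0.61538, b = 0.19231.
Then c = 2052 − a·273 − b·113 = 1862.27.
At (292, 232): z = 179.7 + 44.6 + 1862.27 = 2086.6 ft.

2087 ft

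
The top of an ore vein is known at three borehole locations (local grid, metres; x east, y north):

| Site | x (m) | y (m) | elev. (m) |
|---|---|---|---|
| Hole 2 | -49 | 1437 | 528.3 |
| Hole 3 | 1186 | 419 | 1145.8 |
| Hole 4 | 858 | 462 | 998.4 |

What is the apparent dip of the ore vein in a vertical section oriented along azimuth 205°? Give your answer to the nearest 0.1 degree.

Two edge vectors: Hole 2→Hole 3 = (1235, -1018, 617.5), Hole 2→Hole 4 = (907, -975, 470.1).
Normal n = (Hole 2→Hole 3) × (Hole 2→Hole 4) = (123500.7, -20501, -280799).
So ∂z/∂x = −n_x/n_z = 0.43982 and ∂z/∂y = −n_y/n_z = −0.07301.
Unit vector along 205° is (sin 205°, cos 205°) = (-0.4226, -0.9063).
Slope in that direction = a·(-0.4226) + b·(-0.9063) = −0.11971.
Apparent dip = arctan|0.11971| = 6.8° (true dip is 24.0°, so apparent ≤ true as expected).

6.8°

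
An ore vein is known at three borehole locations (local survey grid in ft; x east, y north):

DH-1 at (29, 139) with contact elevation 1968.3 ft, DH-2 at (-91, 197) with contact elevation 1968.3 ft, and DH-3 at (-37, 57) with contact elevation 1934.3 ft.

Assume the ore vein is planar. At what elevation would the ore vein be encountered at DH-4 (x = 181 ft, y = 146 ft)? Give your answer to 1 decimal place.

1992.3 ft

Two edge vectors: DH-1→DH-2 = (-120, 58, 0), DH-1→DH-3 = (-66, -82, -34).
Normal n = (DH-1→DH-2) × (DH-1→DH-3) = (-1972, -4080, 13668).
So ∂z/∂x = −n_x/n_z = 0.14428 and ∂z/∂y = −n_y/n_z = 0.29851.
Intercept c from DH-1: 1968.3 − 4.18 − 41.49 = 1922.62.
At (181, 146): z = 26.1 + 43.6 + 1922.62 = 1992.3 ft.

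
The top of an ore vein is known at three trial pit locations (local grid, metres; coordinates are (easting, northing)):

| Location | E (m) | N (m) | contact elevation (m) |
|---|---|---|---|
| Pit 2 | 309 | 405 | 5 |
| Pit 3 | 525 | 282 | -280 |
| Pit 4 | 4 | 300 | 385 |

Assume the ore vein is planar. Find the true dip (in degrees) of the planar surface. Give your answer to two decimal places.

Two edge vectors: Pit 2→Pit 3 = (216, -123, -285), Pit 2→Pit 4 = (-305, -105, 380).
Normal n = (Pit 2→Pit 3) × (Pit 2→Pit 4) = (-76665, 4845, -60195).
So ∂z/∂E = −n_x/n_z = −1.27361 and ∂z/∂N = −n_y/n_z = 0.08049.
Gradient magnitude |∇z| = √(a² + b²) = √(1.62208 + 0.00648) = 1.27615.
True dip = arctan(1.27615) = 51.92°, dipping toward E (azimuth ≈ 094°).

51.92°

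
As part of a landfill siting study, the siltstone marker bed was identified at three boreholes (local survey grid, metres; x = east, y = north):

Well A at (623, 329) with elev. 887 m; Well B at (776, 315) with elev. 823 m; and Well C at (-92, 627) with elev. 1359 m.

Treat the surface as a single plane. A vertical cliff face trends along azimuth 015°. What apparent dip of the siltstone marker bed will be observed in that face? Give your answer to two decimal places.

Let the plane be z = a·x + b·y + c.
Well B−Well A: 153a − 14b = −64;  Well C−Well A: −715a + 298b = 472.
Solving gives a = −0.35027, b = 0.74348.
Unit vector along 015° is (sin 15°, cos 15°) = (0.2588, 0.9659).
Slope in that direction = a·(0.2588) + b·(0.9659) = 0.62749.
Apparent dip = arctan|0.62749| = 32.11° (true dip is 39.4°, so apparent ≤ true as expected).

32.11°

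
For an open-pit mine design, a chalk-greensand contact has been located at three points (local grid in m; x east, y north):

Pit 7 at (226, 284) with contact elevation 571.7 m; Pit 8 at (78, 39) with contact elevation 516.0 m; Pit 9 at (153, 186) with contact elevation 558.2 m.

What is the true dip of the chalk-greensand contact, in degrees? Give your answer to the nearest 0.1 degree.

Two edge vectors: Pit 7→Pit 8 = (-148, -245, -55.7), Pit 7→Pit 9 = (-73, -98, -13.5).
Normal n = (Pit 7→Pit 8) × (Pit 7→Pit 9) = (-2151.1, 2068.1, -3381).
So ∂z/∂x = −n_x/n_z = −0.63623 and ∂z/∂y = −n_y/n_z = 0.61168.
Gradient magnitude |∇z| = √(a² + b²) = √(0.40479 + 0.37416) = 0.88258.
True dip = arctan(0.88258) = 41.4°, dipping toward SE (azimuth ≈ 134°).

41.4°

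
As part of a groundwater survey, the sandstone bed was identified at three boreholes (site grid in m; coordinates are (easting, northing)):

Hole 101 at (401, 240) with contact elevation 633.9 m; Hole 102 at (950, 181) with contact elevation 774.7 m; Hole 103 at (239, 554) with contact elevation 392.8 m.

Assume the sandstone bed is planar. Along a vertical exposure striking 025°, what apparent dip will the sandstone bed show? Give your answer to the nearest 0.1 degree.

Two edge vectors: Hole 101→Hole 102 = (549, -59, 140.8), Hole 101→Hole 103 = (-162, 314, -241.1).
Normal n = (Hole 101→Hole 102) × (Hole 101→Hole 103) = (-29986.3, 109554.3, 162828).
So ∂z/∂E = −n_x/n_z = 0.18416 and ∂z/∂N = −n_y/n_z = −0.67282.
Unit vector along 025° is (sin 25°, cos 25°) = (0.4226, 0.9063).
Slope in that direction = a·(0.4226) + b·(0.9063) = −0.53195.
Apparent dip = arctan|0.53195| = 28.0° (true dip is 34.9°, so apparent ≤ true as expected).

28.0°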